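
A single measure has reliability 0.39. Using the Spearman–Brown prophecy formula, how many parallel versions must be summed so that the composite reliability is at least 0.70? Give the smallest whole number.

k ≥ ρ*(1−ρ₁)/(ρ₁(1−ρ*)) = 0.70·0.61 / (0.39·0.30) = 3.650.
Smallest integer k = 4.

4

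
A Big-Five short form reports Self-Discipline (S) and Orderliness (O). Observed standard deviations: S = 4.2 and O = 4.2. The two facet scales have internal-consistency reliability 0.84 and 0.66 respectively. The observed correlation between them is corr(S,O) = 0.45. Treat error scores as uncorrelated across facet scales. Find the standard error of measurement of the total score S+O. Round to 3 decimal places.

Var(total) = 35.28 + 15.876 = 51.156.
True-score variance = 26.46 + 15.876 = 42.336, so reliability = 0.8276.
Error variance = 51.156 − 42.336 = 8.82; SEM = √8.82 = 2.970.

2.970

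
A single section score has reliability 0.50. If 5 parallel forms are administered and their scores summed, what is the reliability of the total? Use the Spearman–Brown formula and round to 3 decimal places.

0.833

ρ_k = kρ / (1 + (k−1)ρ) = 5·0.50 / (1 + 4·0.50) = 2.500 / 3.000 = 0.833.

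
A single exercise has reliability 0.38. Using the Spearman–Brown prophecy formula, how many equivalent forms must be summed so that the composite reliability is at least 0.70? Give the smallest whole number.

k ≥ ρ*(1−ρ₁)/(ρ₁(1−ρ*)) = 0.70·0.62 / (0.38·0.30) = 3.807.
Smallest integer k = 4.

4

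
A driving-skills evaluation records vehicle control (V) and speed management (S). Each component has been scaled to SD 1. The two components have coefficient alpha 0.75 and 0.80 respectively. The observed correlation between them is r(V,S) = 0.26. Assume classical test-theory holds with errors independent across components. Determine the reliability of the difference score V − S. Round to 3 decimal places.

Var(V−S) = 1 + 1 − 2·0.26 = 2 − 0.52 = 1.48.
With uncorrelated errors the cross-covariances are all true-score covariance, so they carry over unchanged; only the diagonal terms shrink to ρᵢσᵢ².
True-score variance = [0.75 + 0.80] − 0.52 = 1.55 − 0.52 = 1.03.
Reliability = 1.03 / 1.48 = 0.696.

0.696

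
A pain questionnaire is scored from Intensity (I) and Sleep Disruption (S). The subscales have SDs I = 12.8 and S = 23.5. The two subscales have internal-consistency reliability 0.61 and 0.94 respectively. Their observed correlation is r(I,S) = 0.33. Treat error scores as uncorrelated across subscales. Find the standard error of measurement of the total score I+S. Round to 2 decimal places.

Var(total) = 716.09 + 198.528 = 914.618.
True-score variance = 619.057 + 198.528 = 817.585, so reliability = 0.8939.
Error variance = 914.618 − 817.585 = 97.0326; SEM = √97.0326 = 9.85.

9.85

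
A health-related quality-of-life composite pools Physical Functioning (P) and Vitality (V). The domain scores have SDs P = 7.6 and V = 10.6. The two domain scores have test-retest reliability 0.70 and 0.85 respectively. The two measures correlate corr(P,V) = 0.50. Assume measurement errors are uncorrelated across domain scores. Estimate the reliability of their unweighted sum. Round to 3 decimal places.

0.864

Var(P+V) = 7.6² + 10.6² + 2·[7.6·10.6·0.50] = 170.12 + 80.56 = 250.68.
Under uncorrelated errors the observed covariances equal the true-score covariances, so only the own-variance terms attenuate.
True-score variance = [7.6²·0.70 + 10.6²·0.85] + 80.56 = 135.938 + 80.56 = 216.498.
Reliability = 216.498 / 250.68 = 0.864.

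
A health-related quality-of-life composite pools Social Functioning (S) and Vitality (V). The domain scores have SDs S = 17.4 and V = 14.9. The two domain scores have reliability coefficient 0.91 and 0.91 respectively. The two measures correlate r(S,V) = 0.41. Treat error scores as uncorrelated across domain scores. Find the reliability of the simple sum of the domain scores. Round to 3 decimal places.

Var(S+V) = 17.4² + 14.9² + 2·[17.4·14.9·0.41] = 524.77 + 212.593 = 737.363.
Because errors are independent across components, Cov(Tᵢ,Tⱼ) = Cov(Xᵢ,Xⱼ); the off-diagonal part of the true-score variance is the same as above.
True-score variance = [17.4²·0.91 + 14.9²·0.91] + 212.593 = 477.541 + 212.593 = 690.134.
Reliability = 690.134 / 737.363 = 0.936.

0.936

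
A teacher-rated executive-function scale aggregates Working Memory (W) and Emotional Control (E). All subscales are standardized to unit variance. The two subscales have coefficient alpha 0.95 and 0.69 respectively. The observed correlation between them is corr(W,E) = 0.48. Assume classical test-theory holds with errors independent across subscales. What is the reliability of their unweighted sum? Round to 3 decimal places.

0.878

Var(W+E) = 2 + 2·[0.48] = 2 + 0.96 = 2.96.
With uncorrelated errors the cross-covariances are all true-score covariance, so they carry over unchanged; only the diagonal terms shrink to ρᵢσᵢ².
True-score variance = [0.95 + 0.69] + 0.96 = 1.64 + 0.96 = 2.6.
Reliability = 2.6 / 2.96 = 0.878.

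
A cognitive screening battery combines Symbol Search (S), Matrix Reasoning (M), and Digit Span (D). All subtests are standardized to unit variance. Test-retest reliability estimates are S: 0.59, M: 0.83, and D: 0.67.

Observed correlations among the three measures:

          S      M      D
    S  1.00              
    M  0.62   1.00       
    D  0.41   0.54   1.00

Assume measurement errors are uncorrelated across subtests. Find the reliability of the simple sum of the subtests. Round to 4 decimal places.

Var(S+M+D) = 3 + 2·[0.62 + 0.41 + 0.54] = 3 + 3.14 = 6.14.
Because errors are independent across components, Cov(Tᵢ,Tⱼ) = Cov(Xᵢ,Xⱼ); the off-diagonal part of the true-score variance is the same as above.
True-score variance = [0.59 + 0.83 + 0.67] + 3.14 = 2.09 + 3.14 = 5.23.
Reliability = 5.23 / 6.14 = 0.8518.

0.8518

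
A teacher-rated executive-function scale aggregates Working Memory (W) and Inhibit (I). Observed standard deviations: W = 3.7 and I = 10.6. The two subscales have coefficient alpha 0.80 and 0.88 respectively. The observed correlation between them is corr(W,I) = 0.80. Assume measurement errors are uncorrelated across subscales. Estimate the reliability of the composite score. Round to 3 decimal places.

Var(W+I) = 3.7² + 10.6² + 2·[3.7·10.6·0.80] = 126.05 + 62.752 = 188.802.
Because errors are independent across components, Cov(Tᵢ,Tⱼ) = Cov(Xᵢ,Xⱼ); the off-diagonal part of the true-score variance is the same as above.
True-score variance = [3.7²·0.80 + 10.6²·0.88] + 62.752 = 109.829 + 62.752 = 172.581.
Reliability = 172.581 / 188.802 = 0.914.

0.914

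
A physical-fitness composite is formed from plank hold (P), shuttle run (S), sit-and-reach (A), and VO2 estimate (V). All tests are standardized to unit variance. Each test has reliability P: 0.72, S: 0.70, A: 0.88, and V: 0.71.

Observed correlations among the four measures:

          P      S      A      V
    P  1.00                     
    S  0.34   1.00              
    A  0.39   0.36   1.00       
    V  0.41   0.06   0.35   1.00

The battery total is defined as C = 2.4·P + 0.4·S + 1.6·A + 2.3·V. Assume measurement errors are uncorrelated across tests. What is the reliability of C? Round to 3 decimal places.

0.860

Var(C) = 2.4² + 0.4² + 1.6² + 2.3² + 2·[0.96·0.34 + 3.84·0.39 + 5.52·0.41 + 0.64·0.36 + 0.92·0.06 + 3.68·0.35] = 13.77 + 11.3216 = 25.0916.
Under uncorrelated errors the observed covariances equal the true-score covariances, so only the own-variance terms attenuate.
True-score variance = [2.4²·0.72 + 0.4²·0.70 + 1.6²·0.88 + 2.3²·0.71] + 11.3216 = 10.2679 + 11.3216 = 21.5895.
Reliability = 21.5895 / 25.0916 = 0.860.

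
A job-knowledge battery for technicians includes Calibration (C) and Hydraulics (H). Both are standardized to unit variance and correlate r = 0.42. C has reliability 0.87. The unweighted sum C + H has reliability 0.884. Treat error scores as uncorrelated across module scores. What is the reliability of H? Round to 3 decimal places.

0.801

Var(C+H) = 2 + 2·0.42 = 2.840.
True-score variance = ρ_C + ρ_H + 2·0.42, so 0.884 = (0.87 + ρ_H + 0.84) / 2.840.
ρ_H = 0.884·2.840 − 0.87 − 0.84 = 0.801.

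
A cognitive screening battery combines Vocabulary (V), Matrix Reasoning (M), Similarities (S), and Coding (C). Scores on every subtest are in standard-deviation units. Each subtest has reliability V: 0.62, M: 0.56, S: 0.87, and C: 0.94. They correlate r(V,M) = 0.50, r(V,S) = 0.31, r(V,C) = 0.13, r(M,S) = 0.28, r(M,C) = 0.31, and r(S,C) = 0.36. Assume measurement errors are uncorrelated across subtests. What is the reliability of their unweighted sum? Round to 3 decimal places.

0.870

Var(V+M+S+C) = 4 + 2·[0.50 + 0.31 + 0.13 + 0.28 + 0.31 + 0.36] = 4 + 3.78 = 7.78.
Under uncorrelated errors the observed covariances equal the true-score covariances, so only the own-variance terms attenuate.
True-score variance = [0.62 + 0.56 + 0.87 + 0.94] + 3.78 = 2.99 + 3.78 = 6.77.
Reliability = 6.77 / 7.78 = 0.870.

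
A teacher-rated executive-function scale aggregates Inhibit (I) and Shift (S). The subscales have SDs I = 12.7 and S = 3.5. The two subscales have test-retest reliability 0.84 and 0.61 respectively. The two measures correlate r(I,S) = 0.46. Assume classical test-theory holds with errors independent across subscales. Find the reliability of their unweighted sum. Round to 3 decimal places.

0.857

Var(I+S) = 12.7² + 3.5² + 2·[12.7·3.5·0.46] = 173.54 + 40.894 = 214.434.
Under uncorrelated errors the observed covariances equal the true-score covariances, so only the own-variance terms attenuate.
True-score variance = [12.7²·0.84 + 3.5²·0.61] + 40.894 = 142.956 + 40.894 = 183.85.
Reliability = 183.85 / 214.434 = 0.857.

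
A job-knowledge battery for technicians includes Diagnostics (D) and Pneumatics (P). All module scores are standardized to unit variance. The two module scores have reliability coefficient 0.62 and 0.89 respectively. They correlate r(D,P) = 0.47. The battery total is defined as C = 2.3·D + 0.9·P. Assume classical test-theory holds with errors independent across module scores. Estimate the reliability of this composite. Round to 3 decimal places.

Var(C) = 2.3² + 0.9² + 2·[2.07·0.47] = 6.1 + 1.9458 = 8.0458.
Because errors are independent across components, Cov(Tᵢ,Tⱼ) = Cov(Xᵢ,Xⱼ); the off-diagonal part of the true-score variance is the same as above.
True-score variance = [2.3²·0.62 + 0.9²·0.89] + 1.9458 = 4.0007 + 1.9458 = 5.9465.
Reliability = 5.9465 / 8.0458 = 0.739.

0.739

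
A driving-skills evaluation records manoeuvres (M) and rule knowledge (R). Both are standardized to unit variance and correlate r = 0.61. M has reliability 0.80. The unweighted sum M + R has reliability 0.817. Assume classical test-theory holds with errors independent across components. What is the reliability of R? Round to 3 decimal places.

0.611

Var(M+R) = 2 + 2·0.61 = 3.220.
True-score variance = ρ_M + ρ_R + 2·0.61, so 0.817 = (0.80 + ρ_R + 1.22) / 3.220.
ρ_R = 0.817·3.220 − 0.80 − 1.22 = 0.611.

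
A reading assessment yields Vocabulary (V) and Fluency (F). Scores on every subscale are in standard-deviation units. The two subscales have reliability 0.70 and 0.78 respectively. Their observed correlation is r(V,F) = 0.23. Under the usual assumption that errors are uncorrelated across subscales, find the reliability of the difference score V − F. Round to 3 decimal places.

0.662

Var(V−F) = 1 + 1 − 2·0.23 = 2 − 0.46 = 1.54.
Under uncorrelated errors the observed covariances equal the true-score covariances, so only the own-variance terms attenuate.
True-score variance = [0.70 + 0.78] − 0.46 = 1.48 − 0.46 = 1.02.
Reliability = 1.02 / 1.54 = 0.662.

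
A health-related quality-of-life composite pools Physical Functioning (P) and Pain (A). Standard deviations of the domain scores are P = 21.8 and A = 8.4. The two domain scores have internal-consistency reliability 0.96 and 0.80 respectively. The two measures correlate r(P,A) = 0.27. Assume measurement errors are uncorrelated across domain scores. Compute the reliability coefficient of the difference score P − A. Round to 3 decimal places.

0.926

Var(P−A) = 21.8² + 8.4² − 2·21.8·8.4·0.27 = 545.8 − 98.8848 = 446.915.
Because errors are independent across components, Cov(Tᵢ,Tⱼ) = Cov(Xᵢ,Xⱼ); the off-diagonal part of the true-score variance is the same as above.
True-score variance = [21.8²·0.96 + 8.4²·0.80] − 98.8848 = 512.678 − 98.8848 = 413.794.
Reliability = 413.794 / 446.915 = 0.926.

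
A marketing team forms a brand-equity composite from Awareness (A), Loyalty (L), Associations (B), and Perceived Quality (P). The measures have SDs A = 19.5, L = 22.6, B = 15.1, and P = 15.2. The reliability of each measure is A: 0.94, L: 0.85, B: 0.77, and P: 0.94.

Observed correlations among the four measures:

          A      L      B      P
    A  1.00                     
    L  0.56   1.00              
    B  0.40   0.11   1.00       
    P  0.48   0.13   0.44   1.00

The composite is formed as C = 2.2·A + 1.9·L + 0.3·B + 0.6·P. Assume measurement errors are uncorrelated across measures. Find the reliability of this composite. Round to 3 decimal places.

0.940

Var(C) = 2.2²·19.5² + 1.9²·22.6² + 0.3²·15.1² + 0.6²·15.2² + 2·[4.18·19.5·22.6·0.56 + 0.66·19.5·15.1·0.40 + 1.32·19.5·15.2·0.48 + 0.57·22.6·15.1·0.11 + 1.14·22.6·15.2·0.13 + 0.18·15.1·15.2·0.44] = 3787.95 + 2775.22 = 6563.17.
Under uncorrelated errors the observed covariances equal the true-score covariances, so only the own-variance terms attenuate.
True-score variance = [2.2²·19.5²·0.94 + 1.9²·22.6²·0.85 + 0.3²·15.1²·0.77 + 0.6²·15.2²·0.94] + 2775.22 = 3391.24 + 2775.22 = 6166.46.
Reliability = 6166.46 / 6563.17 = 0.940.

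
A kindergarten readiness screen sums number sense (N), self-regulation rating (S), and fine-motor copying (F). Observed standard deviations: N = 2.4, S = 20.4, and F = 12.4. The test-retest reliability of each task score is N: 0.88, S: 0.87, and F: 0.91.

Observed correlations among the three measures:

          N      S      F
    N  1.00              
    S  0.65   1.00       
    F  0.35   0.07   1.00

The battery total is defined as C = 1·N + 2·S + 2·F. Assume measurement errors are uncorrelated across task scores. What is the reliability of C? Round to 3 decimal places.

0.895

Var(C) = 2.4² + 2²·20.4² + 2²·12.4² + 2·[2·2.4·20.4·0.65 + 2·2.4·12.4·0.35 + 4·20.4·12.4·0.07] = 2285.44 + 310.618 = 2596.06.
With uncorrelated errors the cross-covariances are all true-score covariance, so they carry over unchanged; only the diagonal terms shrink to ρᵢσᵢ².
True-score variance = [2.4²·0.88 + 2²·20.4²·0.87 + 2²·12.4²·0.91] + 310.618 = 2012.99 + 310.618 = 2323.61.
Reliability = 2323.61 / 2596.06 = 0.895.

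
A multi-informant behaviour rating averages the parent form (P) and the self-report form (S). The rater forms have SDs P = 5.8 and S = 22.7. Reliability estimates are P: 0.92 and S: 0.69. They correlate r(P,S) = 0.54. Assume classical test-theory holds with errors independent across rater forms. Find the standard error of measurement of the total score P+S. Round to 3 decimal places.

Var(total) = 548.93 + 142.193 = 691.123.
True-score variance = 386.499 + 142.193 = 528.692, so reliability = 0.7650.
Error variance = 691.123 − 528.692 = 162.431; SEM = √162.431 = 12.745.

12.745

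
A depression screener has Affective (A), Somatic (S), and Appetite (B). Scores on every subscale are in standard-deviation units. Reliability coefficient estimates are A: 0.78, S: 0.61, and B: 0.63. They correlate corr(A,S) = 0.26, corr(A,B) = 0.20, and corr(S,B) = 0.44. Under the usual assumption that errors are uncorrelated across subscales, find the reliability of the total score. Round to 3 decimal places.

0.796

Var(A+S+B) = 3 + 2·[0.26 + 0.20 + 0.44] = 3 + 1.8 = 4.8.
Because errors are independent across components, Cov(Tᵢ,Tⱼ) = Cov(Xᵢ,Xⱼ); the off-diagonal part of the true-score variance is the same as above.
True-score variance = [0.78 + 0.61 + 0.63] + 1.8 = 2.02 + 1.8 = 3.82.
Reliability = 3.82 / 4.8 = 0.796.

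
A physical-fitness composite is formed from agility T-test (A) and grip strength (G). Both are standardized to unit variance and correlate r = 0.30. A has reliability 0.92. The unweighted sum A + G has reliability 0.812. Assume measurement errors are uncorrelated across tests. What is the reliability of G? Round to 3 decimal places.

0.591

Var(A+G) = 2 + 2·0.30 = 2.600.
True-score variance = ρ_A + ρ_G + 2·0.30, so 0.812 = (0.92 + ρ_G + 0.60) / 2.600.
ρ_G = 0.812·2.600 − 0.92 − 0.60 = 0.591.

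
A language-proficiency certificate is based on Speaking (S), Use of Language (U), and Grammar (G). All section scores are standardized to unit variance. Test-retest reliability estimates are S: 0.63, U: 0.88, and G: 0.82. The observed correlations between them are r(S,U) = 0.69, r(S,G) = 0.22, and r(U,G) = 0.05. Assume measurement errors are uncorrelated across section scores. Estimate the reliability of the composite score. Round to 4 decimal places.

0.8638

Var(S+U+G) = 3 + 2·[0.69 + 0.22 + 0.05] = 3 + 1.92 = 4.92.
Because errors are independent across components, Cov(Tᵢ,Tⱼ) = Cov(Xᵢ,Xⱼ); the off-diagonal part of the true-score variance is the same as above.
True-score variance = [0.63 + 0.88 + 0.82] + 1.92 = 2.33 + 1.92 = 4.25.
Reliability = 4.25 / 4.92 = 0.8638.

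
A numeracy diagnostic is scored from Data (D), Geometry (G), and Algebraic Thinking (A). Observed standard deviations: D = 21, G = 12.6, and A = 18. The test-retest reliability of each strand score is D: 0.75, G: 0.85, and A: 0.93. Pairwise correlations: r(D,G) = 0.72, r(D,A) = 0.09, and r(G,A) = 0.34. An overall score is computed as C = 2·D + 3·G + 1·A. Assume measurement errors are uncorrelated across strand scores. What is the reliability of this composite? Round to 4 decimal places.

0.8941

Var(C) = 2²·21² + 3²·12.6² + 18² + 2·[6·21·12.6·0.72 + 2·21·18·0.09 + 3·12.6·18·0.34] = 3516.84 + 2884.9 = 6401.74.
With uncorrelated errors the cross-covariances are all true-score covariance, so they carry over unchanged; only the diagonal terms shrink to ρᵢσᵢ².
True-score variance = [2²·21²·0.75 + 3²·12.6²·0.85 + 18²·0.93] + 2884.9 = 2838.83 + 2884.9 = 5723.73.
Reliability = 5723.73 / 6401.74 = 0.8941.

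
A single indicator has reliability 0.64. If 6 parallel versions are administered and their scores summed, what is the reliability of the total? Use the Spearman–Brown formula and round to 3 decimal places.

ρ_k = kρ / (1 + (k−1)ρ) = 6·0.64 / (1 + 5·0.64) = 3.840 / 4.200 = 0.914.

0.914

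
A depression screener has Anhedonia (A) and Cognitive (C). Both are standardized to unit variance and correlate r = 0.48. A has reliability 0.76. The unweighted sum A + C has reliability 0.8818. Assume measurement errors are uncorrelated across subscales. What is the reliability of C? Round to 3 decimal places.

Var(A+C) = 2 + 2·0.48 = 2.960.
True-score variance = ρ_A + ρ_C + 2·0.48, so 0.8818 = (0.76 + ρ_C + 0.96) / 2.960.
ρ_C = 0.8818·2.960 − 0.76 − 0.96 = 0.890.

0.890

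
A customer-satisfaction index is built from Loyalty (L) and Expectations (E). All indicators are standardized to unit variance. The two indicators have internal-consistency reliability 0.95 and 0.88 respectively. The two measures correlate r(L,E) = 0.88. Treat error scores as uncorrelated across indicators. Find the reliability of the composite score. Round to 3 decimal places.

0.955

Var(L+E) = 2 + 2·[0.88] = 2 + 1.76 = 3.76.
Under uncorrelated errors the observed covariances equal the true-score covariances, so only the own-variance terms attenuate.
True-score variance = [0.95 + 0.88] + 1.76 = 1.83 + 1.76 = 3.59.
Reliability = 3.59 / 3.76 = 0.955.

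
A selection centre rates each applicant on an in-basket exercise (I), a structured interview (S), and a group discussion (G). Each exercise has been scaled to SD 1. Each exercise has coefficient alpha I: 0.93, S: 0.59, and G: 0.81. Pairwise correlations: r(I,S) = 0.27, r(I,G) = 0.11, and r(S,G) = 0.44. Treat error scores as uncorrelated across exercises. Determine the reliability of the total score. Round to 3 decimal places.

0.856

Var(I+S+G) = 3 + 2·[0.27 + 0.11 + 0.44] = 3 + 1.64 = 4.64.
With uncorrelated errors the cross-covariances are all true-score covariance, so they carry over unchanged; only the diagonal terms shrink to ρᵢσᵢ².
True-score variance = [0.93 + 0.59 + 0.81] + 1.64 = 2.33 + 1.64 = 3.97.
Reliability = 3.97 / 4.64 = 0.856.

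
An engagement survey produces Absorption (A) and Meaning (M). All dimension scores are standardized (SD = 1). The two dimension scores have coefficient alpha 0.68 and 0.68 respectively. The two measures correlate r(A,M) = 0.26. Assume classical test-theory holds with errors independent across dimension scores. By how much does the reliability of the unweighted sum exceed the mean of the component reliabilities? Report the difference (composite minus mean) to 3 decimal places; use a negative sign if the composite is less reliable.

Var(sum) = 2 + 0.52 = 2.52; true-score variance = 1.36 + 0.52 = 1.88; composite reliability = 0.7460.
Mean component reliability = 0.6800.
Difference = 0.7460 − 0.6800 = 0.066.

0.066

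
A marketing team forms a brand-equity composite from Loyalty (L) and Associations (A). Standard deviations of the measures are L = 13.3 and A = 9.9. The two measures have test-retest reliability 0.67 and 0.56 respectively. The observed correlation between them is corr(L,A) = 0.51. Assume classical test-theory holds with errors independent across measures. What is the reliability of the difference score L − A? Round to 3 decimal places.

Var(L−A) = 13.3² + 9.9² − 2·13.3·9.9·0.51 = 274.9 − 134.303 = 140.597.
Because errors are independent across components, Cov(Tᵢ,Tⱼ) = Cov(Xᵢ,Xⱼ); the off-diagonal part of the true-score variance is the same as above.
True-score variance = [13.3²·0.67 + 9.9²·0.56] − 134.303 = 173.402 − 134.303 = 39.0985.
Reliability = 39.0985 / 140.597 = 0.278.

0.278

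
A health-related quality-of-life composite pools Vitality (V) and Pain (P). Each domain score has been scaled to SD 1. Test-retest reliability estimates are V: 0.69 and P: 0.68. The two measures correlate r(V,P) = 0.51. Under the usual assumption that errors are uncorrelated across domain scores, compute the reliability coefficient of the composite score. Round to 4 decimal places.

0.7914

Var(V+P) = 2 + 2·[0.51] = 2 + 1.02 = 3.02.
Under uncorrelated errors the observed covariances equal the true-score covariances, so only the own-variance terms attenuate.
True-score variance = [0.69 + 0.68] + 1.02 = 1.37 + 1.02 = 2.39.
Reliability = 2.39 / 3.02 = 0.7914.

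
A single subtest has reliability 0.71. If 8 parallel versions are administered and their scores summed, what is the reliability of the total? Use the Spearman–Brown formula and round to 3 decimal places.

0.951

ρ_k = kρ / (1 + (k−1)ρ) = 8·0.71 / (1 + 7·0.71) = 5.680 / 5.970 = 0.951.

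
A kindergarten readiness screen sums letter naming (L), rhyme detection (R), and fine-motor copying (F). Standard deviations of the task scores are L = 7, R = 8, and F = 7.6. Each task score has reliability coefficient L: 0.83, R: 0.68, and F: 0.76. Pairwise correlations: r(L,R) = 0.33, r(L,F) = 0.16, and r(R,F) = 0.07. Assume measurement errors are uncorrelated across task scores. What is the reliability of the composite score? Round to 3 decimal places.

0.817

Var(L+R+F) = 7² + 8² + 7.6² + 2·[7·8·0.33 + 7·7.6·0.16 + 8·7.6·0.07] = 170.76 + 62.496 = 233.256.
Under uncorrelated errors the observed covariances equal the true-score covariances, so only the own-variance terms attenuate.
True-score variance = [7²·0.83 + 8²·0.68 + 7.6²·0.76] + 62.496 = 128.088 + 62.496 = 190.584.
Reliability = 190.584 / 233.256 = 0.817.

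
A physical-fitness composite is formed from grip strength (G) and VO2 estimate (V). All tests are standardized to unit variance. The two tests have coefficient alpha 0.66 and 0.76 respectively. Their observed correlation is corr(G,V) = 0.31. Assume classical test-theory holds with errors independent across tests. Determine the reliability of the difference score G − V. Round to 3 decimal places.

Var(G−V) = 1 + 1 − 2·0.31 = 2 − 0.62 = 1.38.
Under uncorrelated errors the observed covariances equal the true-score covariances, so only the own-variance terms attenuate.
True-score variance = [0.66 + 0.76] − 0.62 = 1.42 − 0.62 = 0.8.
Reliability = 0.8 / 1.38 = 0.580.

0.580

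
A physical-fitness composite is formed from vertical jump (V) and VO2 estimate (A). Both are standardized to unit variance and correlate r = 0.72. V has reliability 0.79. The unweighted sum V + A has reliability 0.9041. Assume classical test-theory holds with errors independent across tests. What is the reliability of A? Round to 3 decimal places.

Var(V+A) = 2 + 2·0.72 = 3.440.
True-score variance = ρ_V + ρ_A + 2·0.72, so 0.9041 = (0.79 + ρ_A + 1.44) / 3.440.
ρ_A = 0.9041·3.440 − 0.79 − 1.44 = 0.880.

0.880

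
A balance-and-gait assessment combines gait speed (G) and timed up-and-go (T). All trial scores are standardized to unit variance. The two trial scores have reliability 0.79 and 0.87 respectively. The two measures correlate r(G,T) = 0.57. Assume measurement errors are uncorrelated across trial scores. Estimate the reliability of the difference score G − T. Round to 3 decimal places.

0.605

Var(G−T) = 1 + 1 − 2·0.57 = 2 − 1.14 = 0.86.
With uncorrelated errors the cross-covariances are all true-score covariance, so they carry over unchanged; only the diagonal terms shrink to ρᵢσᵢ².
True-score variance = [0.79 + 0.87] − 1.14 = 1.66 − 1.14 = 0.52.
Reliability = 0.52 / 0.86 = 0.605.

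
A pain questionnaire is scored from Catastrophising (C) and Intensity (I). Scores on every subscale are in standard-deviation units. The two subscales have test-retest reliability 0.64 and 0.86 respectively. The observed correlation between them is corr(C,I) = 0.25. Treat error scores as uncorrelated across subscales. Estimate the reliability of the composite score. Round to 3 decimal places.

0.800

Var(C+I) = 2 + 2·[0.25] = 2 + 0.5 = 2.5.
With uncorrelated errors the cross-covariances are all true-score covariance, so they carry over unchanged; only the diagonal terms shrink to ρᵢσᵢ².
True-score variance = [0.64 + 0.86] + 0.5 = 1.5 + 0.5 = 2.
Reliability = 2 / 2.5 = 0.800.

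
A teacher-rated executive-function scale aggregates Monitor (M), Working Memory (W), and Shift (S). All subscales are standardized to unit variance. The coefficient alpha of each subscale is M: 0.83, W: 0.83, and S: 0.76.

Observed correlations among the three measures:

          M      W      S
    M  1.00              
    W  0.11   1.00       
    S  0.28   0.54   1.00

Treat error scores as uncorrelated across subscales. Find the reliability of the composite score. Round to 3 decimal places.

Var(M+W+S) = 3 + 2·[0.11 + 0.28 + 0.54] = 3 + 1.86 = 4.86.
Because errors are independent across components, Cov(Tᵢ,Tⱼ) = Cov(Xᵢ,Xⱼ); the off-diagonal part of the true-score variance is the same as above.
True-score variance = [0.83 + 0.83 + 0.76] + 1.86 = 2.42 + 1.86 = 4.28.
Reliability = 4.28 / 4.86 = 0.881.

0.881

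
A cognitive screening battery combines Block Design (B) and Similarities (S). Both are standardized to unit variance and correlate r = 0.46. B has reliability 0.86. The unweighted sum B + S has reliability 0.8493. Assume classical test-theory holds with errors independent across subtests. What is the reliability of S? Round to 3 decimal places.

Var(B+S) = 2 + 2·0.46 = 2.920.
True-score variance = ρ_B + ρ_S + 2·0.46, so 0.8493 = (0.86 + ρ_S + 0.92) / 2.920.
ρ_S = 0.8493·2.920 − 0.86 − 0.92 = 0.700.

0.700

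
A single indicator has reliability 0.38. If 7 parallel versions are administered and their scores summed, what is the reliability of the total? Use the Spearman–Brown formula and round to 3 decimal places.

ρ_k = kρ / (1 + (k−1)ρ) = 7·0.38 / (1 + 6·0.38) = 2.660 / 3.280 = 0.811.

0.811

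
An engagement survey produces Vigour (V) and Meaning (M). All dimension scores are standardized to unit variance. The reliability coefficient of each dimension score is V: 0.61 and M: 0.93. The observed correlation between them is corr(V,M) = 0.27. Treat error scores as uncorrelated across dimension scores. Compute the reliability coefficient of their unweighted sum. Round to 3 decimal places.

Var(V+M) = 2 + 2·[0.27] = 2 + 0.54 = 2.54.
Because errors are independent across components, Cov(Tᵢ,Tⱼ) = Cov(Xᵢ,Xⱼ); the off-diagonal part of the true-score variance is the same as above.
True-score variance = [0.61 + 0.93] + 0.54 = 1.54 + 0.54 = 2.08.
Reliability = 2.08 / 2.54 = 0.819.

0.819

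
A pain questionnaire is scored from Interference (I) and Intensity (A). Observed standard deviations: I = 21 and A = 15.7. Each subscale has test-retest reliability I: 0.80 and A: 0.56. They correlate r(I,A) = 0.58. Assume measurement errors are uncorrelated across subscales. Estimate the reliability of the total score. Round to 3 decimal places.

Var(I+A) = 21² + 15.7² + 2·[21·15.7·0.58] = 687.49 + 382.452 = 1069.94.
Because errors are independent across components, Cov(Tᵢ,Tⱼ) = Cov(Xᵢ,Xⱼ); the off-diagonal part of the true-score variance is the same as above.
True-score variance = [21²·0.80 + 15.7²·0.56] + 382.452 = 490.834 + 382.452 = 873.286.
Reliability = 873.286 / 1069.94 = 0.816.

0.816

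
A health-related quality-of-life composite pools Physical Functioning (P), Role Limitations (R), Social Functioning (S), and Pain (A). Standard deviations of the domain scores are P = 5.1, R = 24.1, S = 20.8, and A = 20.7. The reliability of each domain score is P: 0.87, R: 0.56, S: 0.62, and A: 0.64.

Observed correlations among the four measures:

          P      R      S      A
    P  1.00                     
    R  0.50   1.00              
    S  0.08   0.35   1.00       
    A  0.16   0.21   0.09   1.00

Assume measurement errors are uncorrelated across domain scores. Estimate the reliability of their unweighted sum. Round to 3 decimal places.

Var(P+R+S+A) = 5.1² + 24.1² + 20.8² + 20.7² + 2·[5.1·24.1·0.50 + 5.1·20.8·0.08 + 5.1·20.7·0.16 + 24.1·20.8·0.35 + 24.1·20.7·0.21 + 20.8·20.7·0.09] = 1467.95 + 811.587 = 2279.54.
Because errors are independent across components, Cov(Tᵢ,Tⱼ) = Cov(Xᵢ,Xⱼ); the off-diagonal part of the true-score variance is the same as above.
True-score variance = [5.1²·0.87 + 24.1²·0.56 + 20.8²·0.62 + 20.7²·0.64] + 811.587 = 890.353 + 811.587 = 1701.94.
Reliability = 1701.94 / 2279.54 = 0.747.

0.747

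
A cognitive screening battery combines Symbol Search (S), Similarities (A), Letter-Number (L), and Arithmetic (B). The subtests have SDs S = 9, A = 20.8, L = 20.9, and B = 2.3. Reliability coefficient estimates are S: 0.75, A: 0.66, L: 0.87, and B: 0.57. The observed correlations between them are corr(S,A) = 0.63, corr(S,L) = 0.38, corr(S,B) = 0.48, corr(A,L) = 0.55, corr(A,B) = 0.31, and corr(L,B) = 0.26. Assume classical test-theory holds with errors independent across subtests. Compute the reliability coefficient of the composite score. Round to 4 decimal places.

Var(S+A+L+B) = 9² + 20.8² + 20.9² + 2.3² + 2·[9·20.8·0.63 + 9·20.9·0.38 + 9·2.3·0.48 + 20.8·20.9·0.55 + 20.8·2.3·0.31 + 20.9·2.3·0.26] = 955.74 + 931.549 = 1887.29.
Because errors are independent across components, Cov(Tᵢ,Tⱼ) = Cov(Xᵢ,Xⱼ); the off-diagonal part of the true-score variance is the same as above.
True-score variance = [9²·0.75 + 20.8²·0.66 + 20.9²·0.87 + 2.3²·0.57] + 931.549 = 729.332 + 931.549 = 1660.88.
Reliability = 1660.88 / 1887.29 = 0.8800.

0.8800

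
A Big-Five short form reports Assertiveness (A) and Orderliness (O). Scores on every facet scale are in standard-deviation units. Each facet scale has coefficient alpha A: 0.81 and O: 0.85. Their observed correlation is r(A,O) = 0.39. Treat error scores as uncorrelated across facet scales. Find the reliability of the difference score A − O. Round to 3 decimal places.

0.721

Var(A−O) = 1 + 1 − 2·0.39 = 2 − 0.78 = 1.22.
Under uncorrelated errors the observed covariances equal the true-score covariances, so only the own-variance terms attenuate.
True-score variance = [0.81 + 0.85] − 0.78 = 1.66 − 0.78 = 0.88.
Reliability = 0.88 / 1.22 = 0.721.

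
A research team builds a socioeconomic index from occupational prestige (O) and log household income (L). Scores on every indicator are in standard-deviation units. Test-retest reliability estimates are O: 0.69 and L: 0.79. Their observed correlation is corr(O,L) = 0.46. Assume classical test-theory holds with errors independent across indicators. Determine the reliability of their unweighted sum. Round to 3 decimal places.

Var(O+L) = 2 + 2·[0.46] = 2 + 0.92 = 2.92.
Because errors are independent across components, Cov(Tᵢ,Tⱼ) = Cov(Xᵢ,Xⱼ); the off-diagonal part of the true-score variance is the same as above.
True-score variance = [0.69 + 0.79] + 0.92 = 1.48 + 0.92 = 2.4.
Reliability = 2.4 / 2.92 = 0.822.

0.822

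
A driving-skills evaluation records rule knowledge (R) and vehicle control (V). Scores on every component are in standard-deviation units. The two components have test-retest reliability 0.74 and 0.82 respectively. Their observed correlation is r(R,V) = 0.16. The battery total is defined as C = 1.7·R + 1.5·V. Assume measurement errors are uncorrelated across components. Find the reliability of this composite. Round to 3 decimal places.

0.806

Var(C) = 1.7² + 1.5² + 2·[2.55·0.16] = 5.14 + 0.816 = 5.956.
Because errors are independent across components, Cov(Tᵢ,Tⱼ) = Cov(Xᵢ,Xⱼ); the off-diagonal part of the true-score variance is the same as above.
True-score variance = [1.7²·0.74 + 1.5²·0.82] + 0.816 = 3.9836 + 0.816 = 4.7996.
Reliability = 4.7996 / 5.956 = 0.806.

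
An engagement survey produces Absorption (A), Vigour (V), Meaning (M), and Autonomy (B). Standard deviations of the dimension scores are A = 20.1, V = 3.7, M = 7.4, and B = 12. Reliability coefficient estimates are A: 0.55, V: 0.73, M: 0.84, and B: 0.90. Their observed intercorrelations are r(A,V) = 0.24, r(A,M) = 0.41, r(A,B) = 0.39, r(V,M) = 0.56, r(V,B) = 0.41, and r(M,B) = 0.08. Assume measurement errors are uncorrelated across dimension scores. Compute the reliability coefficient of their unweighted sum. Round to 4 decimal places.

0.8000

Var(A+V+M+B) = 20.1² + 3.7² + 7.4² + 12² + 2·[20.1·3.7·0.24 + 20.1·7.4·0.41 + 20.1·12·0.39 + 3.7·7.4·0.56 + 3.7·12·0.41 + 7.4·12·0.08] = 616.46 + 427.082 = 1043.54.
With uncorrelated errors the cross-covariances are all true-score covariance, so they carry over unchanged; only the diagonal terms shrink to ρᵢσᵢ².
True-score variance = [20.1²·0.55 + 3.7²·0.73 + 7.4²·0.84 + 12²·0.90] + 427.082 = 407.798 + 427.082 = 834.88.
Reliability = 834.88 / 1043.54 = 0.8000.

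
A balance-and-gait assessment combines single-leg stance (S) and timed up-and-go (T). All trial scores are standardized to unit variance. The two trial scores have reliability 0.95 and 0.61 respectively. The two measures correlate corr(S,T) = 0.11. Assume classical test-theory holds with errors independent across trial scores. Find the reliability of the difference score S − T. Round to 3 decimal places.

0.753

Var(S−T) = 1 + 1 − 2·0.11 = 2 − 0.22 = 1.78.
Because errors are independent across components, Cov(Tᵢ,Tⱼ) = Cov(Xᵢ,Xⱼ); the off-diagonal part of the true-score variance is the same as above.
True-score variance = [0.95 + 0.61] − 0.22 = 1.56 − 0.22 = 1.34.
Reliability = 1.34 / 1.78 = 0.753.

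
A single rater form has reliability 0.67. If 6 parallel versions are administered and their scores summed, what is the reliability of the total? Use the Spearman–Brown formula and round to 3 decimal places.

ρ_k = kρ / (1 + (k−1)ρ) = 6·0.67 / (1 + 5·0.67) = 4.020 / 4.350 = 0.924.

0.924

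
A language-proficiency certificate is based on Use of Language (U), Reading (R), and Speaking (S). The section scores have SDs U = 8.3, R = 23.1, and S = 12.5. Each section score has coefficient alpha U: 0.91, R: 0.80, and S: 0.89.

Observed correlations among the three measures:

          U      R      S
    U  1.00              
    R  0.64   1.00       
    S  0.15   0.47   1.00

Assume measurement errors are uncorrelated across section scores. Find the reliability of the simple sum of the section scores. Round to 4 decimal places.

0.9004

Var(U+R+S) = 8.3² + 23.1² + 12.5² + 2·[8.3·23.1·0.64 + 8.3·12.5·0.15 + 23.1·12.5·0.47] = 758.75 + 547.964 = 1306.71.
Under uncorrelated errors the observed covariances equal the true-score covariances, so only the own-variance terms attenuate.
True-score variance = [8.3²·0.91 + 23.1²·0.80 + 12.5²·0.89] + 547.964 = 628.64 + 547.964 = 1176.6.
Reliability = 1176.6 / 1306.71 = 0.9004.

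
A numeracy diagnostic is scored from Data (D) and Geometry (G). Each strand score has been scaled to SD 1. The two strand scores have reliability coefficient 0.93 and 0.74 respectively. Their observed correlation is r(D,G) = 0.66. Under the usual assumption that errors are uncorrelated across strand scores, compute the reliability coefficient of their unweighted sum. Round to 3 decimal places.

0.901

Var(D+G) = 2 + 2·[0.66] = 2 + 1.32 = 3.32.
Because errors are independent across components, Cov(Tᵢ,Tⱼ) = Cov(Xᵢ,Xⱼ); the off-diagonal part of the true-score variance is the same as above.
True-score variance = [0.93 + 0.74] + 1.32 = 1.67 + 1.32 = 2.99.
Reliability = 2.99 / 3.32 = 0.901.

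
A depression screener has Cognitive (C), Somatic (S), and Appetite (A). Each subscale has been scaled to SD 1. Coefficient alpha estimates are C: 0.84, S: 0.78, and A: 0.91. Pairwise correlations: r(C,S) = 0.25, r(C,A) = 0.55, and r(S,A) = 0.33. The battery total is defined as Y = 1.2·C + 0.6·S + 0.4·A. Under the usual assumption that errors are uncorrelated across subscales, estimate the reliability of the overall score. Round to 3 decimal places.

0.892

Var(Y) = 1.2² + 0.6² + 0.4² + 2·[0.72·0.25 + 0.48·0.55 + 0.24·0.33] = 1.96 + 1.0464 = 3.0064.
Because errors are independent across components, Cov(Tᵢ,Tⱼ) = Cov(Xᵢ,Xⱼ); the off-diagonal part of the true-score variance is the same as above.
True-score variance = [1.2²·0.84 + 0.6²·0.78 + 0.4²·0.91] + 1.0464 = 1.636 + 1.0464 = 2.6824.
Reliability = 2.6824 / 3.0064 = 0.892.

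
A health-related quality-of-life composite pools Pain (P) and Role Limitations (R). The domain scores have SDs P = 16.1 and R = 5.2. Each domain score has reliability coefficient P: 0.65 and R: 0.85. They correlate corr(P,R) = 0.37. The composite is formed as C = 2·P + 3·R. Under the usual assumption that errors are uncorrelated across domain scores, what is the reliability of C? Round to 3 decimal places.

0.758

Var(C) = 2²·16.1² + 3²·5.2² + 2·[6·16.1·5.2·0.37] = 1280.2 + 371.717 = 1651.92.
Because errors are independent across components, Cov(Tᵢ,Tⱼ) = Cov(Xᵢ,Xⱼ); the off-diagonal part of the true-score variance is the same as above.
True-score variance = [2²·16.1²·0.65 + 3²·5.2²·0.85] + 371.717 = 880.802 + 371.717 = 1252.52.
Reliability = 1252.52 / 1651.92 = 0.758.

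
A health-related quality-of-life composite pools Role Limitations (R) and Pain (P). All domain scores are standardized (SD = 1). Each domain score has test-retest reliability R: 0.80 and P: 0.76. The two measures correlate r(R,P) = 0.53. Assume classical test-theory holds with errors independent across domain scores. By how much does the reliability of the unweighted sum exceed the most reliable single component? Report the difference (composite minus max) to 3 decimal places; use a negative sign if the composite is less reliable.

0.056

Var(sum) = 2 + 1.06 = 3.06; true-score variance = 1.56 + 1.06 = 2.62; composite reliability = 0.8562.
Max component reliability = 0.8000.
Difference = 0.8562 − 0.8000 = 0.056.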